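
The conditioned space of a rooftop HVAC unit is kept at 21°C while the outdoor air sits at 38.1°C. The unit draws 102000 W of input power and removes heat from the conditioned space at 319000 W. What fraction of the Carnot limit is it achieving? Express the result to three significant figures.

0.182

COP_actual = Q̇_C/Ẇ = 319000/102000 = 3.127.
In absolute terms T_C = 294.15 K and T_H = 311.25 K, so ΔT = 17.10 K.
COP_Carnot = T_C/ΔT = 294.15/17.10 = 17.20.
η_II = COP_actual/COP_Carnot = 3.127/17.20 = 0.1818.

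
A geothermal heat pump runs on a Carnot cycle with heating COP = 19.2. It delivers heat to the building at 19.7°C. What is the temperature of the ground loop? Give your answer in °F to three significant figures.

COP_HP = T_H/(T_H − T_C) gives T_H − T_C = T_H/COP.
With T_H = 292.85 K, T_C = 292.85 × (1 − 1/19.2) = 277.60 K.
Converting, 277.60 K = 40.01°F.

40.0 °F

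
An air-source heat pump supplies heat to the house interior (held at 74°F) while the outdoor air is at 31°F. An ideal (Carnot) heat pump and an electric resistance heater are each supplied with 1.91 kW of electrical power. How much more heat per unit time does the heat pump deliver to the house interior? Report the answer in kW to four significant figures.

21.79 kW

In absolute terms T_C = 272.59 K and T_H = 296.48 K, so ΔT = 23.89 K.
COP_Carnot = T_H/ΔT = 296.48/23.89 = 12.41.
The heat pump delivers Q̇_H = COP × Ẇ = 23.70 kW; the resistance heater delivers Ẇ = 1.910 kW.
Extra = (COP − 1)·Ẇ = 21.79 kW.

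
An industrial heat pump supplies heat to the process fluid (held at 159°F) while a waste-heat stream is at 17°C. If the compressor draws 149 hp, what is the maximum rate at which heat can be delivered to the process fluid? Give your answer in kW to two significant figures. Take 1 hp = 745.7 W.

710 kW

In absolute terms T_C = 290.15 K and T_H = 343.71 K, so ΔT = 53.56 K.
COP_Carnot = T_H/ΔT = 343.71/53.56 = 6.418.
Q̇_max = COP_Carnot × Ẇ = 6.418 × 149.0 hp = 956.2 hp = 713.1 kW.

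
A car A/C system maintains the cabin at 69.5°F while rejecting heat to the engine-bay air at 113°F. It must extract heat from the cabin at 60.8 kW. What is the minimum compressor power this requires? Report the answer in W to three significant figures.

In absolute terms T_C = 293.98 K and T_H = 318.15 K, so ΔT = 24.17 K.
COP_Carnot = T_C/ΔT = 293.98/24.17 = 12.16.
Ẇ_min = Q̇/COP_Carnot = 60.80/12.16 = 4.998 kW = 4998 W.

5000 W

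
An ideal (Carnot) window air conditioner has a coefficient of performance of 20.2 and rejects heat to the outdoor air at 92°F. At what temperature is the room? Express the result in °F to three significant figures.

66.0 °F

For a Carnot refrigerator COP_R = T_C/(T_H − T_C), so T_C = COP·T_H/(1 + COP).
With T_H = 306.48 K, T_C = 20.2 × 306.48/21.20 = 292.03 K.
Converting, 292.03 K = 65.98°F.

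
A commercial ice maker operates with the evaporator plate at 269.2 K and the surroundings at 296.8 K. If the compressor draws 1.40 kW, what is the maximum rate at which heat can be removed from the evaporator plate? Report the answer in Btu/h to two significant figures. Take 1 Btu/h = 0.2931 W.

The reservoir spacing is ΔT = 296.8 − 269.2 = 27.60 K.
COP_Carnot = T_C/ΔT = 269.20/27.60 = 9.754.
Q̇_max = COP_Carnot × Ẇ = 9.754 × 1.400 kW = 13.66 kW = 46590 Btu/h.

47000 Btu/h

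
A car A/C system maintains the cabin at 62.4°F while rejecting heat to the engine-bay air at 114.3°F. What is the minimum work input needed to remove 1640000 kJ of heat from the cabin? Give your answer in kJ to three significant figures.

In absolute terms T_C = 290.04 K and T_H = 318.87 K, so ΔT = 28.83 K.
The reversible limit is COP_R = T_C/ΔT = 10.06, so W_min = Q_C/COP = Q_C·ΔT/T_C.
W_min = 1640000 × 28.83/290.04 = 163000 kJ.

163000 kJ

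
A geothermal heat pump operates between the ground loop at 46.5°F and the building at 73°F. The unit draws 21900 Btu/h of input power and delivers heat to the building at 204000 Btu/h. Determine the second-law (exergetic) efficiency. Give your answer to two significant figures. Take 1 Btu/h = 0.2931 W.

COP_actual = Q̇_H/Ẇ = 204000/21900 = 9.315.
In absolute terms T_C = 281.21 K and T_H = 295.93 K, so ΔT = 14.72 K.
COP_Carnot = T_H/ΔT = 295.93/14.72 = 20.10.
η_II = COP_actual/COP_Carnot = 9.315/20.10 = 0.4634.

0.46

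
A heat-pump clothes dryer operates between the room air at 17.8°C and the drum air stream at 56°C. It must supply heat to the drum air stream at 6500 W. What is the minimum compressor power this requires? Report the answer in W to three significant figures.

754 W

In absolute terms T_C = 290.95 K and T_H = 329.15 K, so ΔT = 38.20 K.
COP_Carnot = T_H/ΔT = 329.15/38.20 = 8.616.
Ẇ_min = Q̇/COP_Carnot = 6500/8.616 = 754.4 W.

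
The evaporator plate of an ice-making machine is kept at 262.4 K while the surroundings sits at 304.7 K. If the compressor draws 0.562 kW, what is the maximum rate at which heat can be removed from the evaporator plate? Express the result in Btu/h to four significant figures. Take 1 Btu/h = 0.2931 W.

11890 Btu/h

The reservoir spacing is ΔT = 304.7 − 262.4 = 42.30 K.
COP_Carnot = T_C/ΔT = 262.40/42.30 = 6.203.
Q̇_max = COP_Carnot × Ẇ = 6.203 × 0.5620 kW = 3.486 kW = 11890 Btu/h.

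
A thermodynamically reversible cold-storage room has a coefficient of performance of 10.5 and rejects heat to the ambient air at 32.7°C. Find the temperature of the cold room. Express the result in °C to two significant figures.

6.1 °C

For a Carnot refrigerator COP_R = T_C/(T_H − T_C), so T_C = COP·T_H/(1 + COP).
With T_H = 305.85 K, T_C = 10.5 × 305.85/11.50 = 279.25 K.
Converting, 279.25 K = 6.10°C.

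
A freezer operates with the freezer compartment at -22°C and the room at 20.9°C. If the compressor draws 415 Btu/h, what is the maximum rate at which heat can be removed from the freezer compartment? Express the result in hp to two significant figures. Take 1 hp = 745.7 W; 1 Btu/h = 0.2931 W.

In absolute terms T_C = 251.15 K and T_H = 294.05 K, so ΔT = 42.90 K.
COP_Carnot = T_C/ΔT = 251.15/42.90 = 5.854.
Q̇_max = COP_Carnot × Ẇ = 5.854 × 415.0 Btu/h = 2430 Btu/h = 0.9549 hp.

0.95 hp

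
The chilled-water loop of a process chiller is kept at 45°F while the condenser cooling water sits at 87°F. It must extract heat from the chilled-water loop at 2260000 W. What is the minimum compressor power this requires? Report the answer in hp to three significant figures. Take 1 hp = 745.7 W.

In absolute terms T_C = 280.37 K and T_H = 303.71 K, so ΔT = 23.33 K.
COP_Carnot = T_C/ΔT = 280.37/23.33 = 12.02.
Ẇ_min = Q̇/COP_Carnot = 2260000/12.02 = 188100 W = 252.2 hp.

252 hp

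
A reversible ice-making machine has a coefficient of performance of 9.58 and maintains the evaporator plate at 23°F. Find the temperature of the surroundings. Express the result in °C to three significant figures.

COP_R = T_C/(T_H − T_C) gives T_H − T_C = T_C/COP.
With T_C = 268.15 K, T_H = 268.15 × (1 + 1/9.58) = 296.14 K.
Converting, 296.14 K = 22.99°C.

23.0 °C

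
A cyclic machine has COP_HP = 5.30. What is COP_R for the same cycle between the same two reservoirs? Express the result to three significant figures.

4.30

Since Q_H = Q_C + W for any cycle, COP_R = Q_C/W = Q_H/W − 1.
COP_R = 5.30 − 1 = 4.30.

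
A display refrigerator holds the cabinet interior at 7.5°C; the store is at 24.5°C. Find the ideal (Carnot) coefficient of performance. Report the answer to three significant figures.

In absolute terms T_C = 280.65 K and T_H = 297.65 K, so ΔT = 17.00 K.
For a reversible cycle, COP_Carnot = T_C/ΔT = 280.65/17.00 = 16.51.

16.5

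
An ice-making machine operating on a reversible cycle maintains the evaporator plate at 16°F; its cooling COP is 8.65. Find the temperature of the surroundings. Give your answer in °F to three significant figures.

71.0 °F

COP_R = T_C/(T_H − T_C) gives T_H − T_C = T_C/COP.
With T_C = 264.26 K, T_H = 264.26 × (1 + 1/8.65) = 294.81 K.
Converting, 294.81 K = 70.99°F.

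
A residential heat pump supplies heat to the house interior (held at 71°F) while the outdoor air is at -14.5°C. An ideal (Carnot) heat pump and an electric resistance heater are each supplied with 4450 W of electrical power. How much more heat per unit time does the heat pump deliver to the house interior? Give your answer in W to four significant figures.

31820 W

In absolute terms T_C = 258.65 K and T_H = 294.82 K, so ΔT = 36.17 K.
COP_Carnot = T_H/ΔT = 294.82/36.17 = 8.152.
The heat pump delivers Q̇_H = COP × Ẇ = 36270 W; the resistance heater delivers Ẇ = 4450 W.
Extra = (COP − 1)·Ẇ = 31820 W.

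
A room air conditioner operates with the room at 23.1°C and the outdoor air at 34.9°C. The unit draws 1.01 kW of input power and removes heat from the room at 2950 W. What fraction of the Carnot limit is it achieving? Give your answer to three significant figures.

0.116

Converting, Q̇_C = 2950 W = 2.950 kW, so COP_actual = Q̇_C/Ẇ = 2.950/1.010 = 2.921.
In absolute terms T_C = 296.25 K and T_H = 308.05 K, so ΔT = 11.80 K.
COP_Carnot = T_C/ΔT = 296.25/11.80 = 25.11.
η_II = COP_actual/COP_Carnot = 2.921/25.11 = 0.1163.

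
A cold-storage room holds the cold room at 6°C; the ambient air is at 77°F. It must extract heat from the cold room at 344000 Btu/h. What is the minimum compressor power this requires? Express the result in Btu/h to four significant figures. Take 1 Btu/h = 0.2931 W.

23410 Btu/h

In absolute terms T_C = 279.15 K and T_H = 298.15 K, so ΔT = 19.00 K.
COP_Carnot = T_C/ΔT = 279.15/19.00 = 14.69.
Ẇ_min = Q̇/COP_Carnot = 344000/14.69 = 23410 Btu/h.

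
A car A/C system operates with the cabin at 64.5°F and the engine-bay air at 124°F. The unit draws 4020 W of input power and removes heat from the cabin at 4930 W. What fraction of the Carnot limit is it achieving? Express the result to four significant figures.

0.1392

COP_actual = Q̇_C/Ẇ = 4930/4020 = 1.226.
In absolute terms T_C = 291.21 K and T_H = 324.26 K, so ΔT = 33.06 K.
COP_Carnot = T_C/ΔT = 291.21/33.06 = 8.810.
η_II = COP_actual/COP_Carnot = 1.226/8.810 = 0.1392.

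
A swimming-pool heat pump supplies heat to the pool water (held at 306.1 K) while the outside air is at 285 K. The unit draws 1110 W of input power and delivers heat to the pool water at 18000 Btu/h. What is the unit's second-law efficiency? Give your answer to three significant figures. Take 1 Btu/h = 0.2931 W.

Converting, Q̇_H = 18000 Btu/h = 5276 W, so COP_actual = Q̇_H/Ẇ = 5276/1110 = 4.753.
The reservoir spacing is ΔT = 306.1 − 285 = 21.10 K.
COP_Carnot = T_H/ΔT = 306.10/21.10 = 14.51.
η_II = COP_actual/COP_Carnot = 4.753/14.51 = 0.3276.

0.328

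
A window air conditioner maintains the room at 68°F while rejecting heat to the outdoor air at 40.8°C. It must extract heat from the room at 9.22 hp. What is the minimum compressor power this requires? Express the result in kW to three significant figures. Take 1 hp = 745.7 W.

In absolute terms T_C = 293.15 K and T_H = 313.95 K, so ΔT = 20.80 K.
COP_Carnot = T_C/ΔT = 293.15/20.80 = 14.09.
Ẇ_min = Q̇/COP_Carnot = 9.220/14.09 = 0.6542 hp = 0.4878 kW.

0.488 kW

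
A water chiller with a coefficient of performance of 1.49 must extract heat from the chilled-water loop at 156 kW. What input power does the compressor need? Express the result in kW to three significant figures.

105 kW

Ẇ = Q̇_C/COP = 156.0/1.49 = 104.7 kW.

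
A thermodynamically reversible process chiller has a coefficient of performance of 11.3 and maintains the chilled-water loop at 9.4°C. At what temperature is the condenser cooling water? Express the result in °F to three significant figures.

COP_R = T_C/(T_H − T_C) gives T_H − T_C = T_C/COP.
With T_C = 282.55 K, T_H = 282.55 × (1 + 1/11.3) = 307.55 K.
Converting, 307.55 K = 93.93°F.

93.9 °F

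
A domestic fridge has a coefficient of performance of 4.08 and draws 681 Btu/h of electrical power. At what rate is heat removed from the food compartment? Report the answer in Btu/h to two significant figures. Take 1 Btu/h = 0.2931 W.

Q̇_C = COP × Ẇ = 4.08 × 681.0 = 2778 Btu/h.

2800 Btu/h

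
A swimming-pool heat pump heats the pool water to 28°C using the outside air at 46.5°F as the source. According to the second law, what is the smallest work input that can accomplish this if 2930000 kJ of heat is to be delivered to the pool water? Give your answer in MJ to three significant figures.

In absolute terms T_C = 281.21 K and T_H = 301.15 K, so ΔT = 19.94 K.
The reversible limit is COP_HP = T_H/ΔT = 15.10, so W_min = Q_H/COP = Q_H·ΔT/T_H.
W_min = 2930000 × 19.94/301.15 = 194000 kJ = 194.0 MJ.

194 MJ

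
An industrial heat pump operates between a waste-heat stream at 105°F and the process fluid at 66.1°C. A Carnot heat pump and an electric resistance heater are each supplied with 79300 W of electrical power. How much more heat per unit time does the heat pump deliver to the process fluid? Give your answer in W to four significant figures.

973900 W

In absolute terms T_C = 313.71 K and T_H = 339.25 K, so ΔT = 25.54 K.
COP_Carnot = T_H/ΔT = 339.25/25.54 = 13.28.
The heat pump delivers Q̇_H = COP × Ẇ = 1053000 W; the resistance heater delivers Ẇ = 79300 W.
Extra = (COP − 1)·Ẇ = 973900 W.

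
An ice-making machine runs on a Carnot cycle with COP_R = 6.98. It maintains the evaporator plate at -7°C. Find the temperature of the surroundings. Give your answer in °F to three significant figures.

88.0 °F

COP_R = T_C/(T_H − T_C) gives T_H − T_C = T_C/COP.
With T_C = 266.15 K, T_H = 266.15 × (1 + 1/6.98) = 304.28 K.
Converting, 304.28 K = 88.03°F.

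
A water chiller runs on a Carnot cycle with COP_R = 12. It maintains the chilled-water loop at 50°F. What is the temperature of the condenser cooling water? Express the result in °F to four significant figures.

COP_R = T_C/(T_H − T_C) gives T_H − T_C = T_C/COP.
With T_C = 283.15 K, T_H = 283.15 × (1 + 1/12) = 306.75 K.
Converting, 306.75 K = 92.47°F.

92.47 °F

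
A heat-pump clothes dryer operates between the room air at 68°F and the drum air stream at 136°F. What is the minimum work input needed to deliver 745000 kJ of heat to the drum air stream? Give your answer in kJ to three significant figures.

In absolute terms T_C = 293.15 K and T_H = 330.93 K, so ΔT = 37.78 K.
The reversible limit is COP_HP = T_H/ΔT = 8.760, so W_min = Q_H/COP = Q_H·ΔT/T_H.
W_min = 745000 × 37.78/330.93 = 85050 kJ.

85000 kJ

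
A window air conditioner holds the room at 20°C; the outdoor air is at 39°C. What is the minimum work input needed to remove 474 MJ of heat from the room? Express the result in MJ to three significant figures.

In absolute terms T_C = 293.15 K and T_H = 312.15 K, so ΔT = 19.00 K.
The reversible limit is COP_R = T_C/ΔT = 15.43, so W_min = Q_C/COP = Q_C·ΔT/T_C.
W_min = 474.0 × 19.00/293.15 = 30.72 MJ.

30.7 MJ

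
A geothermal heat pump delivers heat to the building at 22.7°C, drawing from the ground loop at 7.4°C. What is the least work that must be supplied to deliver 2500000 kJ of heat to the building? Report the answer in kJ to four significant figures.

In absolute terms T_C = 280.55 K and T_H = 295.85 K, so ΔT = 15.30 K.
The reversible limit is COP_HP = T_H/ΔT = 19.34, so W_min = Q_H/COP = Q_H·ΔT/T_H.
W_min = 2500000 × 15.30/295.85 = 129300 kJ.

129300 kJ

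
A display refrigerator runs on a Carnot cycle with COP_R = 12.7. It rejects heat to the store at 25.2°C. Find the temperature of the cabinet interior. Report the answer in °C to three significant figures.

3.42 °C

For a Carnot refrigerator COP_R = T_C/(T_H − T_C), so T_C = COP·T_H/(1 + COP).
With T_H = 298.35 K, T_C = 12.7 × 298.35/13.70 = 276.57 K.
Converting, 276.57 K = 3.42°C.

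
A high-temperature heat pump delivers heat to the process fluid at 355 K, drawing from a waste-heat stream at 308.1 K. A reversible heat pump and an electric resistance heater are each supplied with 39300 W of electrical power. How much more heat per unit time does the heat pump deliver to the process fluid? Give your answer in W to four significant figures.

258200 W

The reservoir spacing is ΔT = 355 − 308.1 = 46.90 K.
COP_Carnot = T_H/ΔT = 355.00/46.90 = 7.569.
The heat pump delivers Q̇_H = COP × Ẇ = 297500 W; the resistance heater delivers Ẇ = 39300 W.
Extra = (COP − 1)·Ẇ = 258200 W.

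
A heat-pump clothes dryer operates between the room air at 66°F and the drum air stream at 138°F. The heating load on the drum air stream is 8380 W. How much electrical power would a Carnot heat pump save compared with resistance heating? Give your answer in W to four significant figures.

7370 W

In absolute terms T_C = 292.04 K and T_H = 332.04 K, so ΔT = 40.00 K.
COP_Carnot = T_H/ΔT = 332.04/40.00 = 8.301.
Resistance heating needs Ẇ_res = Q̇_H = 8380 W; the reversible heat pump needs only Ẇ_hp = Q̇_H/COP = 1010 W.
Saving = 8380 − 1010 = 7370 W.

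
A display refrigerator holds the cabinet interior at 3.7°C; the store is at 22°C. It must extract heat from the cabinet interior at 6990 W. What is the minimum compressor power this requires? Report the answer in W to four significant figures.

In absolute terms T_C = 276.85 K and T_H = 295.15 K, so ΔT = 18.30 K.
COP_Carnot = T_C/ΔT = 276.85/18.30 = 15.13.
Ẇ_min = Q̇/COP_Carnot = 6990/15.13 = 462.0 W.

462.0 W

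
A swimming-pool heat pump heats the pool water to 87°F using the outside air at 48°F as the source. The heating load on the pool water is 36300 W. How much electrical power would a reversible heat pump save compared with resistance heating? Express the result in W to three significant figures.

In absolute terms T_C = 282.04 K and T_H = 303.71 K, so ΔT = 21.67 K.
COP_Carnot = T_H/ΔT = 303.71/21.67 = 14.02.
Resistance heating needs Ẇ_res = Q̇_H = 36300 W; the reversible heat pump needs only Ẇ_hp = Q̇_H/COP = 2590 W.
Saving = 36300 − 2590 = 33710 W.

33700 W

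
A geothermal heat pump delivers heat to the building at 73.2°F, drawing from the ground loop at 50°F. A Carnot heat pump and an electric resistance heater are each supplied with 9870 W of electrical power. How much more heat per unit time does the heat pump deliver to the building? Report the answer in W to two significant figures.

220000 W

In absolute terms T_C = 283.15 K and T_H = 296.04 K, so ΔT = 12.89 K.
COP_Carnot = T_H/ΔT = 296.04/12.89 = 22.97.
The heat pump delivers Q̇_H = COP × Ẇ = 226700 W; the resistance heater delivers Ẇ = 9870 W.
Extra = (COP − 1)·Ẇ = 216800 W.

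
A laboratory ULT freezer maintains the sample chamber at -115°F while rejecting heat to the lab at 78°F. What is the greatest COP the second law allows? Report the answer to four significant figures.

1.786

In absolute terms T_C = 191.48 K and T_H = 298.71 K, so ΔT = 107.2 K.
For a reversible cycle, COP_Carnot = T_C/ΔT = 191.48/107.2 = 1.786.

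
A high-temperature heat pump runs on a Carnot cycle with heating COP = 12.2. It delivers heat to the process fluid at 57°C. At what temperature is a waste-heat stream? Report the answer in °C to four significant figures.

29.94 °C

COP_HP = T_H/(T_H − T_C) gives T_H − T_C = T_H/COP.
With T_H = 330.15 K, T_C = 330.15 × (1 − 1/12.2) = 303.09 K.
Converting, 303.09 K = 29.94°C.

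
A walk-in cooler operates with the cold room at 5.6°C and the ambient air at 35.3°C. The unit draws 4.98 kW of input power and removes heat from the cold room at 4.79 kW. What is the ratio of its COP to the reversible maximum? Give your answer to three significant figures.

0.102

COP_actual = Q̇_C/Ẇ = 4.790/4.980 = 0.9618.
In absolute terms T_C = 278.75 K and T_H = 308.45 K, so ΔT = 29.70 K.
COP_Carnot = T_C/ΔT = 278.75/29.70 = 9.386.
η_II = COP_actual/COP_Carnot = 0.9618/9.386 = 0.1025.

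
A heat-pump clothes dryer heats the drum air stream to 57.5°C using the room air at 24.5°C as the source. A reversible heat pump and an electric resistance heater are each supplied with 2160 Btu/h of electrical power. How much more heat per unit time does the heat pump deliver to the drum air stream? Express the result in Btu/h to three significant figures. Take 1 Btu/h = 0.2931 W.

In absolute terms T_C = 297.65 K and T_H = 330.65 K, so ΔT = 33.00 K.
COP_Carnot = T_H/ΔT = 330.65/33.00 = 10.02.
The heat pump delivers Q̇_H = COP × Ẇ = 21640 Btu/h; the resistance heater delivers Ẇ = 2160 Btu/h.
Extra = (COP − 1)·Ẇ = 19480 Btu/h.

19500 Btu/h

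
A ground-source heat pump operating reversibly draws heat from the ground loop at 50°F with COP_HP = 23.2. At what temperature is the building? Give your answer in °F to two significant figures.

COP_HP = T_H/(T_H − T_C) rearranges to T_H = COP·T_C/(COP − 1).
With T_C = 283.15 K, T_H = 23.2 × 283.15/22.20 = 295.90 K.
Converting, 295.90 K = 72.96°F.

73 °F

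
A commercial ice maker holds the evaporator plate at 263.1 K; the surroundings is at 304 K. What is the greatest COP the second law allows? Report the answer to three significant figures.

The reservoir spacing is ΔT = 304 − 263.1 = 40.90 K.
For a reversible cycle, COP_Carnot = T_C/ΔT = 263.10/40.90 = 6.433.

6.43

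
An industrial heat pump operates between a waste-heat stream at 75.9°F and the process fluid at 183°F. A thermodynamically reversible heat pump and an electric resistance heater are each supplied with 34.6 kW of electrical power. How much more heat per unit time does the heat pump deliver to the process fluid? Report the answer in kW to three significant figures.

173 kW

In absolute terms T_C = 297.54 K and T_H = 357.04 K, so ΔT = 59.50 K.
COP_Carnot = T_H/ΔT = 357.04/59.50 = 6.001.
The heat pump delivers Q̇_H = COP × Ẇ = 207.6 kW; the resistance heater delivers Ẇ = 34.60 kW.
Extra = (COP − 1)·Ẇ = 173.0 kW.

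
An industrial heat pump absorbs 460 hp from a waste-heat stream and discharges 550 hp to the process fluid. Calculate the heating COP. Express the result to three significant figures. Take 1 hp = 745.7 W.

6.11

The first law gives Q̇_H = Q̇_C + Ẇ, so the three rates are Q̇_C = 460.0, Q̇_H = 550.0, Ẇ = 90.00 hp.
COP_HP = Q̇_H/Ẇ = 550.0/90.00 = 6.111.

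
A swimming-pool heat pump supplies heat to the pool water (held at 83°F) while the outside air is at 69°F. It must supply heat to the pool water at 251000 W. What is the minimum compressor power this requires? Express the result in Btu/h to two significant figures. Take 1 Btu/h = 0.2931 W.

22000 Btu/h

In absolute terms T_C = 293.71 K and T_H = 301.48 K, so ΔT = 7.778 K.
COP_Carnot = T_H/ΔT = 301.48/7.778 = 38.76.
Ẇ_min = Q̇/COP_Carnot = 251000/38.76 = 6475 W = 22090 Btu/h.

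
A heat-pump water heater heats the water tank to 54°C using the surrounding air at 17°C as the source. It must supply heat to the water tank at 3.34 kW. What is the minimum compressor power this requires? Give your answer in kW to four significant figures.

0.3777 kW

In absolute terms T_C = 290.15 K and T_H = 327.15 K, so ΔT = 37.00 K.
COP_Carnot = T_H/ΔT = 327.15/37.00 = 8.842.
Ẇ_min = Q̇/COP_Carnot = 3.340/8.842 = 0.3777 kW.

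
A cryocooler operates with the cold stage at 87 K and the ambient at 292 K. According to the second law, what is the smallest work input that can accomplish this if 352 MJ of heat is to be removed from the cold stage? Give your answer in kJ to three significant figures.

The reservoir spacing is ΔT = 292 − 87 = 205.0 K.
The reversible limit is COP_R = T_C/ΔT = 0.4244, so W_min = Q_C/COP = Q_C·ΔT/T_C.
W_min = 352.0 × 205.0/87.00 = 829.4 MJ = 829400 kJ.

829000 kJ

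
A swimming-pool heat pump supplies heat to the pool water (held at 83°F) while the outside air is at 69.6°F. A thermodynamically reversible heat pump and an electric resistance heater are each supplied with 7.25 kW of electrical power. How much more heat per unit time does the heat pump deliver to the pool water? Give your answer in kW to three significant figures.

In absolute terms T_C = 294.04 K and T_H = 301.48 K, so ΔT = 7.444 K.
COP_Carnot = T_H/ΔT = 301.48/7.444 = 40.50.
The heat pump delivers Q̇_H = COP × Ẇ = 293.6 kW; the resistance heater delivers Ẇ = 7.250 kW.
Extra = (COP − 1)·Ẇ = 286.4 kW.

286 kW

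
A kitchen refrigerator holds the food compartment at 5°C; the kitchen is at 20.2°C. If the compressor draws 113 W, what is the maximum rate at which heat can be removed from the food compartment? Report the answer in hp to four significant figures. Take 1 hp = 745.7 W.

In absolute terms T_C = 278.15 K and T_H = 293.35 K, so ΔT = 15.20 K.
COP_Carnot = T_C/ΔT = 278.15/15.20 = 18.30.
Q̇_max = COP_Carnot × Ẇ = 18.30 × 113.0 W = 2068 W = 2.773 hp.

2.773 hp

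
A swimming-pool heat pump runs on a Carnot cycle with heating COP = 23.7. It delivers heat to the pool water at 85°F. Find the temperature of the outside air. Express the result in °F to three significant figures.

COP_HP = T_H/(T_H − T_C) gives T_H − T_C = T_H/COP.
With T_H = 302.59 K, T_C = 302.59 × (1 − 1/23.7) = 289.83 K.
Converting, 289.83 K = 62.02°F.

62.0 °F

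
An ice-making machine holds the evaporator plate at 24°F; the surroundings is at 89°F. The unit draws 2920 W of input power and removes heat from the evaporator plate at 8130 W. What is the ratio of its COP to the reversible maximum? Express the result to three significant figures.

COP_actual = Q̇_C/Ẇ = 8130/2920 = 2.784.
In absolute terms T_C = 268.71 K and T_H = 304.82 K, so ΔT = 36.11 K.
COP_Carnot = T_C/ΔT = 268.71/36.11 = 7.441.
η_II = COP_actual/COP_Carnot = 2.784/7.441 = 0.3742.

0.374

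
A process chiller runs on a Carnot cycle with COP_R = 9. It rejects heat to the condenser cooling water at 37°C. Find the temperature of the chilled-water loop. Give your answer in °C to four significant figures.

For a Carnot refrigerator COP_R = T_C/(T_H − T_C), so T_C = COP·T_H/(1 + COP).
With T_H = 310.15 K, T_C = 9 × 310.15/10.00 = 279.13 K.
Converting, 279.13 K = 5.99°C.

5.985 °C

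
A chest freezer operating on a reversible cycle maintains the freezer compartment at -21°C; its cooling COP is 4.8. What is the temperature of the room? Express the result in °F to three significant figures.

COP_R = T_C/(T_H − T_C) gives T_H − T_C = T_C/COP.
With T_C = 252.15 K, T_H = 252.15 × (1 + 1/4.8) = 304.68 K.
Converting, 304.68 K = 88.76°F.

88.8 °F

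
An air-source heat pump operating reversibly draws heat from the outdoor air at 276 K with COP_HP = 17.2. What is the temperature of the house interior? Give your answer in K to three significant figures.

COP_HP = T_H/(T_H − T_C) rearranges to T_H = COP·T_C/(COP − 1).
With T_C = 276.00 K, T_H = 17.2 × 276.00/16.20 = 293.04 K.

293 K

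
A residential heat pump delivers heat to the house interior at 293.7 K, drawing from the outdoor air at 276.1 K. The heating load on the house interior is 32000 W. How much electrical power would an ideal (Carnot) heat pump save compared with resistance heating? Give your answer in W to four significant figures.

The reservoir spacing is ΔT = 293.7 − 276.1 = 17.60 K.
COP_Carnot = T_H/ΔT = 293.70/17.60 = 16.69.
Resistance heating needs Ẇ_res = Q̇_H = 32000 W; the reversible heat pump needs only Ẇ_hp = Q̇_H/COP = 1918 W.
Saving = 32000 − 1918 = 30080 W.

30080 W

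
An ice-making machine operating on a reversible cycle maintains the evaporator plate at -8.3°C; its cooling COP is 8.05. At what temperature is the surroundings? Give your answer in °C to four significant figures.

24.60 °C

COP_R = T_C/(T_H − T_C) gives T_H − T_C = T_C/COP.
With T_C = 264.85 K, T_H = 264.85 × (1 + 1/8.05) = 297.75 K.
Converting, 297.75 K = 24.60°C.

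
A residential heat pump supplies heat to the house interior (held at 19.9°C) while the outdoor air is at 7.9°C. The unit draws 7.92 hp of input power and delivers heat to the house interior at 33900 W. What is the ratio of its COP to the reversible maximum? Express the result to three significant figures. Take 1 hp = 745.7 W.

Converting, Q̇_H = 33900 W = 45.46 hp, so COP_actual = Q̇_H/Ẇ = 45.46/7.920 = 5.740.
In absolute terms T_C = 281.05 K and T_H = 293.05 K, so ΔT = 12.00 K.
COP_Carnot = T_H/ΔT = 293.05/12.00 = 24.42.
η_II = COP_actual/COP_Carnot = 5.740/24.42 = 0.2350.

0.235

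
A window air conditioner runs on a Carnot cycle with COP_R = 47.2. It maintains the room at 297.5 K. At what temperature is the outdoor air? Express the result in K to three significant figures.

COP_R = T_C/(T_H − T_C) gives T_H − T_C = T_C/COP.
With T_C = 297.50 K, T_H = 297.50 × (1 + 1/47.2) = 303.80 K.

304 K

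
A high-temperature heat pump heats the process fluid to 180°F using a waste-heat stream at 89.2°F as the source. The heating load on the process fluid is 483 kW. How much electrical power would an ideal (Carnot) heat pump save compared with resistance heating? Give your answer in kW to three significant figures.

In absolute terms T_C = 304.93 K and T_H = 355.37 K, so ΔT = 50.44 K.
COP_Carnot = T_H/ΔT = 355.37/50.44 = 7.045.
Resistance heating needs Ẇ_res = Q̇_H = 483.0 kW; the reversible heat pump needs only Ẇ_hp = Q̇_H/COP = 68.56 kW.
Saving = 483.0 − 68.56 = 414.4 kW.

414 kW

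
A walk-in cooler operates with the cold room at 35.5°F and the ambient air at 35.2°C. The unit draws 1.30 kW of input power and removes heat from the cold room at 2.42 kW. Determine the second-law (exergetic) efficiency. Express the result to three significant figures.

COP_actual = Q̇_C/Ẇ = 2.420/1.300 = 1.862.
In absolute terms T_C = 275.09 K and T_H = 308.35 K, so ΔT = 33.26 K.
COP_Carnot = T_C/ΔT = 275.09/33.26 = 8.272.
η_II = COP_actual/COP_Carnot = 1.862/8.272 = 0.2250.

0.225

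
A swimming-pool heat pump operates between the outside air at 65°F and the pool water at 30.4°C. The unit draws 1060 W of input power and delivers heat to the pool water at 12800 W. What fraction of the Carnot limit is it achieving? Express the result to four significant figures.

COP_actual = Q̇_H/Ẇ = 12800/1060 = 12.08.
In absolute terms T_C = 291.48 K and T_H = 303.55 K, so ΔT = 12.07 K.
COP_Carnot = T_H/ΔT = 303.55/12.07 = 25.16.
η_II = COP_actual/COP_Carnot = 12.08/25.16 = 0.4800.

0.4800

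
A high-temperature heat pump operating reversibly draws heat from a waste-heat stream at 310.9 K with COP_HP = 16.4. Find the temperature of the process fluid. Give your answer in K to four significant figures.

331.1 K

COP_HP = T_H/(T_H − T_C) rearranges to T_H = COP·T_C/(COP − 1).
With T_C = 310.90 K, T_H = 16.4 × 310.90/15.40 = 331.09 K.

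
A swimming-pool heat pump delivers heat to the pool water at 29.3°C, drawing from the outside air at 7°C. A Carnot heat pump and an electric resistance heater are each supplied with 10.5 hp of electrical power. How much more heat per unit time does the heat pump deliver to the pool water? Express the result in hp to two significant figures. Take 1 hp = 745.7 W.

130 hp

In absolute terms T_C = 280.15 K and T_H = 302.45 K, so ΔT = 22.30 K.
COP_Carnot = T_H/ΔT = 302.45/22.30 = 13.56.
The heat pump delivers Q̇_H = COP × Ẇ = 142.4 hp; the resistance heater delivers Ẇ = 10.50 hp.
Extra = (COP − 1)·Ẇ = 131.9 hp.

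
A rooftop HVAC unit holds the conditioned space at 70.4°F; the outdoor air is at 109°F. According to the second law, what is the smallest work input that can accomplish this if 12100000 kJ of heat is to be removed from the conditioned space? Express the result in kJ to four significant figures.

In absolute terms T_C = 294.48 K and T_H = 315.93 K, so ΔT = 21.44 K.
The reversible limit is COP_R = T_C/ΔT = 13.73, so W_min = Q_C/COP = Q_C·ΔT/T_C.
W_min = 12100000 × 21.44/294.48 = 881100 kJ.

881100 kJ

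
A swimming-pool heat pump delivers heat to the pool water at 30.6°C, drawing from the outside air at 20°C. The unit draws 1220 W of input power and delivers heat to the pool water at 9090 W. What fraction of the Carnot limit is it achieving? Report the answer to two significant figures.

COP_actual = Q̇_H/Ẇ = 9090/1220 = 7.451.
In absolute terms T_C = 293.15 K and T_H = 303.75 K, so ΔT = 10.60 K.
COP_Carnot = T_H/ΔT = 303.75/10.60 = 28.66.
η_II = COP_actual/COP_Carnot = 7.451/28.66 = 0.2600.

0.26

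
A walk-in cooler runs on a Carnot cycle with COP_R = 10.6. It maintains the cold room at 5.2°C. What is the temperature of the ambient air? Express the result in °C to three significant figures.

COP_R = T_C/(T_H − T_C) gives T_H − T_C = T_C/COP.
With T_C = 278.35 K, T_H = 278.35 × (1 + 1/10.6) = 304.61 K.
Converting, 304.61 K = 31.46°C.

31.5 °C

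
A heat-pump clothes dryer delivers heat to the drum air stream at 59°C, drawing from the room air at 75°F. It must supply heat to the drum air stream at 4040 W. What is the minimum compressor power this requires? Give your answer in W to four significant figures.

427.1 W

In absolute terms T_C = 297.04 K and T_H = 332.15 K, so ΔT = 35.11 K.
COP_Carnot = T_H/ΔT = 332.15/35.11 = 9.460.
Ẇ_min = Q̇/COP_Carnot = 4040/9.460 = 427.1 W.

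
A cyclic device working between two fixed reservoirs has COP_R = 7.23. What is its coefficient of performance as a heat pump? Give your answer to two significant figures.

The first law on one cycle gives Q_H = Q_C + W, so Q_H/W = Q_C/W + 1.
COP_HP = COP_R + 1 = 7.23 + 1 = 8.23.

8.2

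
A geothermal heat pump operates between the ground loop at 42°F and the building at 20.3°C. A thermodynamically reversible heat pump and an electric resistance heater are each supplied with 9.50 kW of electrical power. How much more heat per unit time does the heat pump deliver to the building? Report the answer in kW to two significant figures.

180 kW

In absolute terms T_C = 278.71 K and T_H = 293.45 K, so ΔT = 14.74 K.
COP_Carnot = T_H/ΔT = 293.45/14.74 = 19.90.
The heat pump delivers Q̇_H = COP × Ẇ = 189.1 kW; the resistance heater delivers Ẇ = 9.500 kW.
Extra = (COP − 1)·Ẇ = 179.6 kW.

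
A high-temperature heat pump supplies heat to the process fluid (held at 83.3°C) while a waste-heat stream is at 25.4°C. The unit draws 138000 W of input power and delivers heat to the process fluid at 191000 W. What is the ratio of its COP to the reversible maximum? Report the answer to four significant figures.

0.2248

COP_actual = Q̇_H/Ẇ = 191000/138000 = 1.384.
In absolute terms T_C = 298.55 K and T_H = 356.45 K, so ΔT = 57.90 K.
COP_Carnot = T_H/ΔT = 356.45/57.90 = 6.156.
η_II = COP_actual/COP_Carnot = 1.384/6.156 = 0.2248.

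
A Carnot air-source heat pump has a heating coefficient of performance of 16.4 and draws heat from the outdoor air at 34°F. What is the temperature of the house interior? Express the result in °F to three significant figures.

66.1 °F

COP_HP = T_H/(T_H − T_C) rearranges to T_H = COP·T_C/(COP − 1).
With T_C = 274.26 K, T_H = 16.4 × 274.26/15.40 = 292.07 K.
Converting, 292.07 K = 66.06°F.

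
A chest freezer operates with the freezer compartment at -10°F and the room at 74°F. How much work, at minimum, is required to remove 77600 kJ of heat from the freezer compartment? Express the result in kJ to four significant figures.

In absolute terms T_C = 249.82 K and T_H = 296.48 K, so ΔT = 46.67 K.
The reversible limit is COP_R = T_C/ΔT = 5.353, so W_min = Q_C/COP = Q_C·ΔT/T_C.
W_min = 77600 × 46.67/249.82 = 14500 kJ.

14500 kJ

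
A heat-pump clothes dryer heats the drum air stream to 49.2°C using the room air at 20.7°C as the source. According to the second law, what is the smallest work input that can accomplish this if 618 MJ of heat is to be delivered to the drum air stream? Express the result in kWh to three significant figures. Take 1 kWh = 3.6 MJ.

In absolute terms T_C = 293.85 K and T_H = 322.35 K, so ΔT = 28.50 K.
The reversible limit is COP_HP = T_H/ΔT = 11.31, so W_min = Q_H/COP = Q_H·ΔT/T_H.
W_min = 618.0 × 28.50/322.35 = 54.64 MJ = 15.18 kWh.

15.2 kWh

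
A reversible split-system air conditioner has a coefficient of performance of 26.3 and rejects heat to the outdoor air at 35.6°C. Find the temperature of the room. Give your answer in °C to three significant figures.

24.3 °C

For a Carnot refrigerator COP_R = T_C/(T_H − T_C), so T_C = COP·T_H/(1 + COP).
With T_H = 308.75 K, T_C = 26.3 × 308.75/27.30 = 297.44 K.
Converting, 297.44 K = 24.29°C.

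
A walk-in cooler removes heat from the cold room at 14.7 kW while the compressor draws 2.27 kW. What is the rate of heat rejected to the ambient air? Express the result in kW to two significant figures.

For a cyclic device the first law requires Q̇_H = Q̇_C + Ẇ.
Q̇_H = Q̇_C + Ẇ = 16.97 kW.

17 kW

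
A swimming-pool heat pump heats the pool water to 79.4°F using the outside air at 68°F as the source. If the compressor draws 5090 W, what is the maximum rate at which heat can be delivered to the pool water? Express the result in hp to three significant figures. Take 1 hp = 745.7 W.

In absolute terms T_C = 293.15 K and T_H = 299.48 K, so ΔT = 6.333 K.
COP_Carnot = T_H/ΔT = 299.48/6.333 = 47.29.
Q̇_max = COP_Carnot × Ẇ = 47.29 × 5090 W = 240700 W = 322.8 hp.

323 hp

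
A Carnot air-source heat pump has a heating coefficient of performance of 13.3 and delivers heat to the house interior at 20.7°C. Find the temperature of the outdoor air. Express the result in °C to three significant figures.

-1.39 °C

COP_HP = T_H/(T_H − T_C) gives T_H − T_C = T_H/COP.
With T_H = 293.85 K, T_C = 293.85 × (1 − 1/13.3) = 271.76 K.
Converting, 271.76 K = -1.39°C.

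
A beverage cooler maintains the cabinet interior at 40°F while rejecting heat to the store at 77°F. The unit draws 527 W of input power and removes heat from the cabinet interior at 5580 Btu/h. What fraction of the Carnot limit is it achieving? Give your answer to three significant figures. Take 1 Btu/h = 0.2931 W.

0.230

Converting, Q̇_C = 5580 Btu/h = 1635 W, so COP_actual = Q̇_C/Ẇ = 1635/527.0 = 3.103.
In absolute terms T_C = 277.59 K and T_H = 298.15 K, so ΔT = 20.56 K.
COP_Carnot = T_C/ΔT = 277.59/20.56 = 13.50.
η_II = COP_actual/COP_Carnot = 3.103/13.50 = 0.2298.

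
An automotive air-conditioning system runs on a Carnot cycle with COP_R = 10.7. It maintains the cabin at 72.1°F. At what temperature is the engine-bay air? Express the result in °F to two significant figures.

COP_R = T_C/(T_H − T_C) gives T_H − T_C = T_C/COP.
With T_C = 295.43 K, T_H = 295.43 × (1 + 1/10.7) = 323.04 K.
Converting, 323.04 K = 121.80°F.

120 °F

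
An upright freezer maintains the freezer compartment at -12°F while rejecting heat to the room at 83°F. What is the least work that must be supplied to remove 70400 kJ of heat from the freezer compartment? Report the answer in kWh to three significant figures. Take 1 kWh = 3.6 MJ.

In absolute terms T_C = 248.71 K and T_H = 301.48 K, so ΔT = 52.78 K.
The reversible limit is COP_R = T_C/ΔT = 4.712, so W_min = Q_C/COP = Q_C·ΔT/T_C.
W_min = 70400 × 52.78/248.71 = 14940 kJ = 4.150 kWh.

4.15 kWh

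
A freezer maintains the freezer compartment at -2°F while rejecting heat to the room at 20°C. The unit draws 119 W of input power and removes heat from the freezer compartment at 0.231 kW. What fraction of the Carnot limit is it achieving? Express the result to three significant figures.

Converting, Q̇_C = 0.2310 kW = 231.0 W, so COP_actual = Q̇_C/Ẇ = 231.0/119.0 = 1.941.
In absolute terms T_C = 254.26 K and T_H = 293.15 K, so ΔT = 38.89 K.
COP_Carnot = T_C/ΔT = 254.26/38.89 = 6.538.
η_II = COP_actual/COP_Carnot = 1.941/6.538 = 0.2969.

0.297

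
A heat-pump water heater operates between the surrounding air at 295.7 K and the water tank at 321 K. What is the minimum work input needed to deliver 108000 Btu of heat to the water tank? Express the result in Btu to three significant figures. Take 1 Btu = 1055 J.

8510 Btu

The reservoir spacing is ΔT = 321 − 295.7 = 25.30 K.
The reversible limit is COP_HP = T_H/ΔT = 12.69, so W_min = Q_H/COP = Q_H·ΔT/T_H.
W_min = 108000 × 25.30/321.00 = 8512 Btu.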